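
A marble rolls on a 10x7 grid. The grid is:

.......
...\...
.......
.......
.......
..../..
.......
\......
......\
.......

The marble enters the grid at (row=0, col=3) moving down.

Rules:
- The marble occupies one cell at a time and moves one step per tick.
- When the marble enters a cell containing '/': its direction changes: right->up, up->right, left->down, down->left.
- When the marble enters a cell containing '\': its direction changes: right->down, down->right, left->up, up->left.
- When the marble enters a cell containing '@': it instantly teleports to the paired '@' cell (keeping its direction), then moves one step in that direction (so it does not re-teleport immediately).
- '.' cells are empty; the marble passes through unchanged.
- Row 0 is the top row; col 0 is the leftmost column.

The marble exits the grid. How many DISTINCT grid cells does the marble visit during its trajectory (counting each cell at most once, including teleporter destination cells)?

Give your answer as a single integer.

Step 1: enter (0,3), '.' pass, move down to (1,3)
Step 2: enter (1,3), '\' deflects down->right, move right to (1,4)
Step 3: enter (1,4), '.' pass, move right to (1,5)
Step 4: enter (1,5), '.' pass, move right to (1,6)
Step 5: enter (1,6), '.' pass, move right to (1,7)
Step 6: at (1,7) — EXIT via right edge, pos 1
Distinct cells visited: 5 (path length 5)

Answer: 5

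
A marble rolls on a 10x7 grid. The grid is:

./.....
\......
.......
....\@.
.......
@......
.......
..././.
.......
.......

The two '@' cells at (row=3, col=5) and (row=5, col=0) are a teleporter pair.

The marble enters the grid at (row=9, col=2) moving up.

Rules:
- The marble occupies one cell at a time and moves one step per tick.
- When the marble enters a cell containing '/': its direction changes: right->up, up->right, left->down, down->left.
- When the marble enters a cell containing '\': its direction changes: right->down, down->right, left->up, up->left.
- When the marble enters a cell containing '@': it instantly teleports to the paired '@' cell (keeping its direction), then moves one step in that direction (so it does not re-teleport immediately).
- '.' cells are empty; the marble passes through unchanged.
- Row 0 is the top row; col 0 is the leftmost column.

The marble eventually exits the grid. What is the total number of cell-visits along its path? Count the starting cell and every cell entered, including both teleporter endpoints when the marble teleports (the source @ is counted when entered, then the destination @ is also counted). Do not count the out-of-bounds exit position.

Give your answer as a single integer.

Answer: 10

Derivation:
Step 1: enter (9,2), '.' pass, move up to (8,2)
Step 2: enter (8,2), '.' pass, move up to (7,2)
Step 3: enter (7,2), '.' pass, move up to (6,2)
Step 4: enter (6,2), '.' pass, move up to (5,2)
Step 5: enter (5,2), '.' pass, move up to (4,2)
Step 6: enter (4,2), '.' pass, move up to (3,2)
Step 7: enter (3,2), '.' pass, move up to (2,2)
Step 8: enter (2,2), '.' pass, move up to (1,2)
Step 9: enter (1,2), '.' pass, move up to (0,2)
Step 10: enter (0,2), '.' pass, move up to (-1,2)
Step 11: at (-1,2) — EXIT via top edge, pos 2
Path length (cell visits): 10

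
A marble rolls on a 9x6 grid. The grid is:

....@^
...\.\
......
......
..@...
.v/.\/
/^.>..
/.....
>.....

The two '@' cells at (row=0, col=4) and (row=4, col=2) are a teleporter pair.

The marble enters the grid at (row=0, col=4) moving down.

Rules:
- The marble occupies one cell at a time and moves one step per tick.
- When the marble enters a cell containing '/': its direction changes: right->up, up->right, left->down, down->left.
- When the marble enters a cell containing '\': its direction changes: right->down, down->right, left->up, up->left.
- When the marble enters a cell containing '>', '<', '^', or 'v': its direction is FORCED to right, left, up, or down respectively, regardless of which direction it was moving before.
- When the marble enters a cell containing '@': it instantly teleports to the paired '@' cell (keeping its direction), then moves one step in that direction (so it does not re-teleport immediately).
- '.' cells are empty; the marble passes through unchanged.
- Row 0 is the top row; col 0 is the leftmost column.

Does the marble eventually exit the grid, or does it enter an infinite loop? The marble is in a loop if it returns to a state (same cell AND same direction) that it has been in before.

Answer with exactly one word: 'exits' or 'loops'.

Answer: loops

Derivation:
Step 1: enter (0,4), '@' teleport (0,4)->(4,2), also enter (4,2), move down to (5,2)
Step 2: enter (5,2), '/' deflects down->left, move left to (5,1)
Step 3: enter (5,1), 'v' forces left->down, move down to (6,1)
Step 4: enter (6,1), '^' forces down->up, move up to (5,1)
Step 5: enter (5,1), 'v' forces up->down, move down to (6,1)
Step 6: at (6,1) dir=down — LOOP DETECTED (seen before)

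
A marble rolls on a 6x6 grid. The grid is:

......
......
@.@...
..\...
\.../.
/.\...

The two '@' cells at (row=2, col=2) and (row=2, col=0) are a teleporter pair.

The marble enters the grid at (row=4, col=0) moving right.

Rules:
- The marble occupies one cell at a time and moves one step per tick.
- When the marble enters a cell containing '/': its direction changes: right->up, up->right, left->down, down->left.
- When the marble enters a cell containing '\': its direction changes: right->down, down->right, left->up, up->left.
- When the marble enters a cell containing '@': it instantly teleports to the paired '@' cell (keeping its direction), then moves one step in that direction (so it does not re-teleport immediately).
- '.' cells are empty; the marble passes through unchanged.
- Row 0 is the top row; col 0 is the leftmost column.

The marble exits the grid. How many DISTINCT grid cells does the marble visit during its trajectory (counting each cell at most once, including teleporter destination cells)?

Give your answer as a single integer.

Step 1: enter (4,0), '\' deflects right->down, move down to (5,0)
Step 2: enter (5,0), '/' deflects down->left, move left to (5,-1)
Step 3: at (5,-1) — EXIT via left edge, pos 5
Distinct cells visited: 2 (path length 2)

Answer: 2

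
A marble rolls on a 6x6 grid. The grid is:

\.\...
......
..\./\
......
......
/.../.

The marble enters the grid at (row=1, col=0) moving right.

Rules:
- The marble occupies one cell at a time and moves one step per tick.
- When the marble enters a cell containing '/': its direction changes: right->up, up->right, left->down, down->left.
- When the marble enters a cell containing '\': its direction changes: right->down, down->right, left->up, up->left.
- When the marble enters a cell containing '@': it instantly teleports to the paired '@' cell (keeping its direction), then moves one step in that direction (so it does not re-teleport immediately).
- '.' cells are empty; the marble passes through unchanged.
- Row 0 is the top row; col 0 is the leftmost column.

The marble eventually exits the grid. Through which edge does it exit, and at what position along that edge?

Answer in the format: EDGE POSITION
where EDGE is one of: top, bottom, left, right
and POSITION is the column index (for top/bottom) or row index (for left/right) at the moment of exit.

Answer: right 1

Derivation:
Step 1: enter (1,0), '.' pass, move right to (1,1)
Step 2: enter (1,1), '.' pass, move right to (1,2)
Step 3: enter (1,2), '.' pass, move right to (1,3)
Step 4: enter (1,3), '.' pass, move right to (1,4)
Step 5: enter (1,4), '.' pass, move right to (1,5)
Step 6: enter (1,5), '.' pass, move right to (1,6)
Step 7: at (1,6) — EXIT via right edge, pos 1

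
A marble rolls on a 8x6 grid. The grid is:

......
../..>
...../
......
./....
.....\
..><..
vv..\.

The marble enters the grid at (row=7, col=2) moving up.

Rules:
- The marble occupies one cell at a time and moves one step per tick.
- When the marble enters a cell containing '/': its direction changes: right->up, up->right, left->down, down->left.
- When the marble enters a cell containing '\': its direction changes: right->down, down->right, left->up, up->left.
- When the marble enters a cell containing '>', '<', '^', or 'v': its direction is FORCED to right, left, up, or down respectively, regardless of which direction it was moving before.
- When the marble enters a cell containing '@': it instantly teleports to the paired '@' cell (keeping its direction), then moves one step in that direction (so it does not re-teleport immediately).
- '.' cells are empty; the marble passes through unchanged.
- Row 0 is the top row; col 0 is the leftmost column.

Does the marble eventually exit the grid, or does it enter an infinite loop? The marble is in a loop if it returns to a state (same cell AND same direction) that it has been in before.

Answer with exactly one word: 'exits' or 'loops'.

Answer: loops

Derivation:
Step 1: enter (7,2), '.' pass, move up to (6,2)
Step 2: enter (6,2), '>' forces up->right, move right to (6,3)
Step 3: enter (6,3), '<' forces right->left, move left to (6,2)
Step 4: enter (6,2), '>' forces left->right, move right to (6,3)
Step 5: at (6,3) dir=right — LOOP DETECTED (seen before)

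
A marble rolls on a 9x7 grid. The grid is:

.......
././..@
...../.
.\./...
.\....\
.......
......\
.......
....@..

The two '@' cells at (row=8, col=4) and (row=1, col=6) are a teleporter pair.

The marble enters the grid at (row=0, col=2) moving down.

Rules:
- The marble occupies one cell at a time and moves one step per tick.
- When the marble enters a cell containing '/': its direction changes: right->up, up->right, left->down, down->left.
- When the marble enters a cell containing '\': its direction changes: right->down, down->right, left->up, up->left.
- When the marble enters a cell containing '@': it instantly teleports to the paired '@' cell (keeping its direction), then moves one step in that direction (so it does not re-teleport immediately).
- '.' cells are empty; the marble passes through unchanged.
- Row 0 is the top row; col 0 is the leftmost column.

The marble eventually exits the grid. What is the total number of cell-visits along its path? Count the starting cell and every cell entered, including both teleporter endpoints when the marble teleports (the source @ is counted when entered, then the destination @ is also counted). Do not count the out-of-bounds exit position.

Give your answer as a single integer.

Answer: 9

Derivation:
Step 1: enter (0,2), '.' pass, move down to (1,2)
Step 2: enter (1,2), '.' pass, move down to (2,2)
Step 3: enter (2,2), '.' pass, move down to (3,2)
Step 4: enter (3,2), '.' pass, move down to (4,2)
Step 5: enter (4,2), '.' pass, move down to (5,2)
Step 6: enter (5,2), '.' pass, move down to (6,2)
Step 7: enter (6,2), '.' pass, move down to (7,2)
Step 8: enter (7,2), '.' pass, move down to (8,2)
Step 9: enter (8,2), '.' pass, move down to (9,2)
Step 10: at (9,2) — EXIT via bottom edge, pos 2
Path length (cell visits): 9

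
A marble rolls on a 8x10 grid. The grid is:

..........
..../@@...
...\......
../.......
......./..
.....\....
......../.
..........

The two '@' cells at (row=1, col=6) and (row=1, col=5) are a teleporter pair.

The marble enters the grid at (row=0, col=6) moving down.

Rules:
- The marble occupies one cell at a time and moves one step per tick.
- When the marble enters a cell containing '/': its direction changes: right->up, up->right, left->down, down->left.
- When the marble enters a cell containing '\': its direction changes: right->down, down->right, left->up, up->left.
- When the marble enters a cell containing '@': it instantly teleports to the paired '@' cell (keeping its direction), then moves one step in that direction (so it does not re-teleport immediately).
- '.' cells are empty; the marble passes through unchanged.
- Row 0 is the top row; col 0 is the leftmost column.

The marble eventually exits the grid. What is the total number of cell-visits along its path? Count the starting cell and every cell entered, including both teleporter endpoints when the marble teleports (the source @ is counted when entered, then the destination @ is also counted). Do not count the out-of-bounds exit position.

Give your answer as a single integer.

Step 1: enter (0,6), '.' pass, move down to (1,6)
Step 2: enter (1,6), '@' teleport (1,6)->(1,5), also enter (1,5), move down to (2,5)
Step 3: enter (2,5), '.' pass, move down to (3,5)
Step 4: enter (3,5), '.' pass, move down to (4,5)
Step 5: enter (4,5), '.' pass, move down to (5,5)
Step 6: enter (5,5), '\' deflects down->right, move right to (5,6)
Step 7: enter (5,6), '.' pass, move right to (5,7)
Step 8: enter (5,7), '.' pass, move right to (5,8)
Step 9: enter (5,8), '.' pass, move right to (5,9)
Step 10: enter (5,9), '.' pass, move right to (5,10)
Step 11: at (5,10) — EXIT via right edge, pos 5
Path length (cell visits): 11

Answer: 11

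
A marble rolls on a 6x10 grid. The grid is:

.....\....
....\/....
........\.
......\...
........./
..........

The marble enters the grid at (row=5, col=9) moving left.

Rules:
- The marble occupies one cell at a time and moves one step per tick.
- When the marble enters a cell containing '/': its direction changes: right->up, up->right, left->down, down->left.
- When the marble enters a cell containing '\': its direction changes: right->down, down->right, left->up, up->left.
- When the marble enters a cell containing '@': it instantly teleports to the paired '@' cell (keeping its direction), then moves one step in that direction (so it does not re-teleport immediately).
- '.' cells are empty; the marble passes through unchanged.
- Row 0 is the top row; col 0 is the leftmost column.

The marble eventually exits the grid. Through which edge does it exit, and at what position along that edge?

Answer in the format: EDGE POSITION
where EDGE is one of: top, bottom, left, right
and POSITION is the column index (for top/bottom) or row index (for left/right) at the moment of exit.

Answer: left 5

Derivation:
Step 1: enter (5,9), '.' pass, move left to (5,8)
Step 2: enter (5,8), '.' pass, move left to (5,7)
Step 3: enter (5,7), '.' pass, move left to (5,6)
Step 4: enter (5,6), '.' pass, move left to (5,5)
Step 5: enter (5,5), '.' pass, move left to (5,4)
Step 6: enter (5,4), '.' pass, move left to (5,3)
Step 7: enter (5,3), '.' pass, move left to (5,2)
Step 8: enter (5,2), '.' pass, move left to (5,1)
Step 9: enter (5,1), '.' pass, move left to (5,0)
Step 10: enter (5,0), '.' pass, move left to (5,-1)
Step 11: at (5,-1) — EXIT via left edge, pos 5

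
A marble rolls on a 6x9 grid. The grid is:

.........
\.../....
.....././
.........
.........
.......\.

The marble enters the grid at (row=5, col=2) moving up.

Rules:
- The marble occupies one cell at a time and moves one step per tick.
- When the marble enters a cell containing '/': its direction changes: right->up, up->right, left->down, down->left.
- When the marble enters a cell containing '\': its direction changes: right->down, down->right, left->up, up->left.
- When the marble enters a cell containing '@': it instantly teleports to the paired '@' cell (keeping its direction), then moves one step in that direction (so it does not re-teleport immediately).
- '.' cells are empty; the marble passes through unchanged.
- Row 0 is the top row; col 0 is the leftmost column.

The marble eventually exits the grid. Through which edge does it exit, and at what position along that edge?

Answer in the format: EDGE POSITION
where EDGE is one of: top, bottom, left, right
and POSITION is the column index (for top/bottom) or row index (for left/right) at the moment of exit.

Answer: top 2

Derivation:
Step 1: enter (5,2), '.' pass, move up to (4,2)
Step 2: enter (4,2), '.' pass, move up to (3,2)
Step 3: enter (3,2), '.' pass, move up to (2,2)
Step 4: enter (2,2), '.' pass, move up to (1,2)
Step 5: enter (1,2), '.' pass, move up to (0,2)
Step 6: enter (0,2), '.' pass, move up to (-1,2)
Step 7: at (-1,2) — EXIT via top edge, pos 2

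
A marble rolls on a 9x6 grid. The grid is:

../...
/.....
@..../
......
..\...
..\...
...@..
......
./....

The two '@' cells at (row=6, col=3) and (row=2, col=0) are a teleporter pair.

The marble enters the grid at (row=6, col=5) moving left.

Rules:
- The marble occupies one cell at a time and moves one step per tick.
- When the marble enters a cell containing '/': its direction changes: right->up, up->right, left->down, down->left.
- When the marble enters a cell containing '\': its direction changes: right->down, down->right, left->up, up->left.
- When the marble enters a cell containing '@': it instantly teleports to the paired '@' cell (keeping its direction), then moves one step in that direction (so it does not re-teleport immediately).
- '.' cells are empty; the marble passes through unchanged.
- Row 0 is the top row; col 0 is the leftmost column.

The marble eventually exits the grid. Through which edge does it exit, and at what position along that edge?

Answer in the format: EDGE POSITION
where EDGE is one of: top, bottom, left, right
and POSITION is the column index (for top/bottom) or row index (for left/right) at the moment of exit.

Answer: left 2

Derivation:
Step 1: enter (6,5), '.' pass, move left to (6,4)
Step 2: enter (6,4), '.' pass, move left to (6,3)
Step 3: enter (6,3), '@' teleport (6,3)->(2,0), also enter (2,0), move left to (2,-1)
Step 4: at (2,-1) — EXIT via left edge, pos 2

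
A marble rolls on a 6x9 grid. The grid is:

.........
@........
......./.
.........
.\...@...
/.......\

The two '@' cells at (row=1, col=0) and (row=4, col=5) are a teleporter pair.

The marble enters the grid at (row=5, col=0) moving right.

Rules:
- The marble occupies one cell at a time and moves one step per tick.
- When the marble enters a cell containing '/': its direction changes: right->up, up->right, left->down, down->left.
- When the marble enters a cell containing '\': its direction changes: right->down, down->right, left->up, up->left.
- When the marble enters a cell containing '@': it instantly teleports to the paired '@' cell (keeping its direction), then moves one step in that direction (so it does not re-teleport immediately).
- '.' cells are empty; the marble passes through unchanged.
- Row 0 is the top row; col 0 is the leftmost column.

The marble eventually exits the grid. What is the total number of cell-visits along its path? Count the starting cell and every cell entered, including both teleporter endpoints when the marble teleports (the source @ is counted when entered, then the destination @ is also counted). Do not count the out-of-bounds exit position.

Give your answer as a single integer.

Answer: 10

Derivation:
Step 1: enter (5,0), '/' deflects right->up, move up to (4,0)
Step 2: enter (4,0), '.' pass, move up to (3,0)
Step 3: enter (3,0), '.' pass, move up to (2,0)
Step 4: enter (2,0), '.' pass, move up to (1,0)
Step 5: enter (1,0), '@' teleport (1,0)->(4,5), also enter (4,5), move up to (3,5)
Step 6: enter (3,5), '.' pass, move up to (2,5)
Step 7: enter (2,5), '.' pass, move up to (1,5)
Step 8: enter (1,5), '.' pass, move up to (0,5)
Step 9: enter (0,5), '.' pass, move up to (-1,5)
Step 10: at (-1,5) — EXIT via top edge, pos 5
Path length (cell visits): 10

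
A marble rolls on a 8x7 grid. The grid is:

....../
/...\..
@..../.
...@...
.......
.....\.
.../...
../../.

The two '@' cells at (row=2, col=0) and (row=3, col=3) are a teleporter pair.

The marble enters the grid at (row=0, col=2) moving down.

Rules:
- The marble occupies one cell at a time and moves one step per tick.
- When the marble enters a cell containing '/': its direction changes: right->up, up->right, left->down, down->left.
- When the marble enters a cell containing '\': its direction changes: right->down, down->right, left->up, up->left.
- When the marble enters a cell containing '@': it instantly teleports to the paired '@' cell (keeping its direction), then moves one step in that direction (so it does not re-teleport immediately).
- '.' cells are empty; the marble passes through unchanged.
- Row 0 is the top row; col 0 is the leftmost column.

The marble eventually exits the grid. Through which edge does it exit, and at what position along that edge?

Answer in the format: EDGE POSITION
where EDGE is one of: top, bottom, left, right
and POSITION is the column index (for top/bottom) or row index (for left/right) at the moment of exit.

Step 1: enter (0,2), '.' pass, move down to (1,2)
Step 2: enter (1,2), '.' pass, move down to (2,2)
Step 3: enter (2,2), '.' pass, move down to (3,2)
Step 4: enter (3,2), '.' pass, move down to (4,2)
Step 5: enter (4,2), '.' pass, move down to (5,2)
Step 6: enter (5,2), '.' pass, move down to (6,2)
Step 7: enter (6,2), '.' pass, move down to (7,2)
Step 8: enter (7,2), '/' deflects down->left, move left to (7,1)
Step 9: enter (7,1), '.' pass, move left to (7,0)
Step 10: enter (7,0), '.' pass, move left to (7,-1)
Step 11: at (7,-1) — EXIT via left edge, pos 7

Answer: left 7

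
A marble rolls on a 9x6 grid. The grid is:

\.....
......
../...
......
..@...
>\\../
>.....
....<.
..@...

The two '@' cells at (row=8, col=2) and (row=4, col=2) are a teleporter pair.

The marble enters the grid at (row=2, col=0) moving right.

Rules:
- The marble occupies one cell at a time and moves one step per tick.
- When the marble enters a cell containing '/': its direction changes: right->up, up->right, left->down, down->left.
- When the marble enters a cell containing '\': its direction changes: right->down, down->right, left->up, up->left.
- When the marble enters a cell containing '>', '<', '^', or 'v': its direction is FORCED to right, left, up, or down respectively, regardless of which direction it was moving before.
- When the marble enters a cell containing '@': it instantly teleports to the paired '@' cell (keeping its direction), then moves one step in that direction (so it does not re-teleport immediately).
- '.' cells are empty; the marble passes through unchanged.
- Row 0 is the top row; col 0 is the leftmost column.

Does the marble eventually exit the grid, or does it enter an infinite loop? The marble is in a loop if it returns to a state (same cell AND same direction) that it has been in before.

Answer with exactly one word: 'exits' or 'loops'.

Step 1: enter (2,0), '.' pass, move right to (2,1)
Step 2: enter (2,1), '.' pass, move right to (2,2)
Step 3: enter (2,2), '/' deflects right->up, move up to (1,2)
Step 4: enter (1,2), '.' pass, move up to (0,2)
Step 5: enter (0,2), '.' pass, move up to (-1,2)
Step 6: at (-1,2) — EXIT via top edge, pos 2

Answer: exits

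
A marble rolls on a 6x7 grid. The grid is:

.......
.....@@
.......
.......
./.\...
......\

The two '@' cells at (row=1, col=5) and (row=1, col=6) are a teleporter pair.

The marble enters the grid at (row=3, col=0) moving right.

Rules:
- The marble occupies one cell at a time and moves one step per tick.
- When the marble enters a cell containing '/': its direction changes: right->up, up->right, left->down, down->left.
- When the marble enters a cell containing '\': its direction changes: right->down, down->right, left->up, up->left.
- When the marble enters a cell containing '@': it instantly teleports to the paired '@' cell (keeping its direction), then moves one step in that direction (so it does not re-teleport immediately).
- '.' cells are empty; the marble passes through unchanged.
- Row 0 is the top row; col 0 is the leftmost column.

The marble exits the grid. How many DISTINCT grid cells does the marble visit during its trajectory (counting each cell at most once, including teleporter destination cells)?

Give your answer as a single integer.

Step 1: enter (3,0), '.' pass, move right to (3,1)
Step 2: enter (3,1), '.' pass, move right to (3,2)
Step 3: enter (3,2), '.' pass, move right to (3,3)
Step 4: enter (3,3), '.' pass, move right to (3,4)
Step 5: enter (3,4), '.' pass, move right to (3,5)
Step 6: enter (3,5), '.' pass, move right to (3,6)
Step 7: enter (3,6), '.' pass, move right to (3,7)
Step 8: at (3,7) — EXIT via right edge, pos 3
Distinct cells visited: 7 (path length 7)

Answer: 7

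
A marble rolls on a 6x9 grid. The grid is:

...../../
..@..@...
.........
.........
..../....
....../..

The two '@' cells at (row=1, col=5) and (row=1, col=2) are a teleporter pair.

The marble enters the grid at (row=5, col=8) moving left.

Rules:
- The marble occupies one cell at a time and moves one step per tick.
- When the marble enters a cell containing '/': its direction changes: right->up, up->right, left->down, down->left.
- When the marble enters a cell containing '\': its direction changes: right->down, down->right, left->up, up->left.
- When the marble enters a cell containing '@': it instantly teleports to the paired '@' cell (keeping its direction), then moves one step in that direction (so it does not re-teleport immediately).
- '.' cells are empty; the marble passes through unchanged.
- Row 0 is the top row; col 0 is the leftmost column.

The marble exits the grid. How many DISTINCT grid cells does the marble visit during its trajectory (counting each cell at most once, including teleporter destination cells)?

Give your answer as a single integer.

Step 1: enter (5,8), '.' pass, move left to (5,7)
Step 2: enter (5,7), '.' pass, move left to (5,6)
Step 3: enter (5,6), '/' deflects left->down, move down to (6,6)
Step 4: at (6,6) — EXIT via bottom edge, pos 6
Distinct cells visited: 3 (path length 3)

Answer: 3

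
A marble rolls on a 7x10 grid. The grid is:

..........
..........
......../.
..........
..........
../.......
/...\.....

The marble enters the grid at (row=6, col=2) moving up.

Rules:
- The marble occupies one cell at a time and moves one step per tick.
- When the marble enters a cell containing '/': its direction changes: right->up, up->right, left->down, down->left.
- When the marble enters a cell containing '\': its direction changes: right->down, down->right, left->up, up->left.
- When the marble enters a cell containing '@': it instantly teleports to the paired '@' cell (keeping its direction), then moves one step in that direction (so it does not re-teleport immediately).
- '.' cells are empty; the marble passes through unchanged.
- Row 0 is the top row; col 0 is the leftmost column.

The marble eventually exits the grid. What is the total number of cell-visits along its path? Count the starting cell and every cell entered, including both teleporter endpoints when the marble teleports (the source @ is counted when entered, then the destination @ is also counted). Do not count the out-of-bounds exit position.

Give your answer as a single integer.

Answer: 9

Derivation:
Step 1: enter (6,2), '.' pass, move up to (5,2)
Step 2: enter (5,2), '/' deflects up->right, move right to (5,3)
Step 3: enter (5,3), '.' pass, move right to (5,4)
Step 4: enter (5,4), '.' pass, move right to (5,5)
Step 5: enter (5,5), '.' pass, move right to (5,6)
Step 6: enter (5,6), '.' pass, move right to (5,7)
Step 7: enter (5,7), '.' pass, move right to (5,8)
Step 8: enter (5,8), '.' pass, move right to (5,9)
Step 9: enter (5,9), '.' pass, move right to (5,10)
Step 10: at (5,10) — EXIT via right edge, pos 5
Path length (cell visits): 9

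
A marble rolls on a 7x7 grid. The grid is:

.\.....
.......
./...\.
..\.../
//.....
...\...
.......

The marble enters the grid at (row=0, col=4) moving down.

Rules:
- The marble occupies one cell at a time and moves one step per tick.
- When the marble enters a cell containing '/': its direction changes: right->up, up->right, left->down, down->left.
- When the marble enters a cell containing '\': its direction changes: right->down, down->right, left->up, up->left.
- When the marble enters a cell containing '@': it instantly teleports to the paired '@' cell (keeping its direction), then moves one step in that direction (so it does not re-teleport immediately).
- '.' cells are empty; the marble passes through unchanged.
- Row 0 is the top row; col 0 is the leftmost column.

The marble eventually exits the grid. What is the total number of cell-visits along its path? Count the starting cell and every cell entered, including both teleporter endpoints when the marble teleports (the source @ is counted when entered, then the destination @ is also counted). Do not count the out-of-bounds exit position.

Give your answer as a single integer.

Step 1: enter (0,4), '.' pass, move down to (1,4)
Step 2: enter (1,4), '.' pass, move down to (2,4)
Step 3: enter (2,4), '.' pass, move down to (3,4)
Step 4: enter (3,4), '.' pass, move down to (4,4)
Step 5: enter (4,4), '.' pass, move down to (5,4)
Step 6: enter (5,4), '.' pass, move down to (6,4)
Step 7: enter (6,4), '.' pass, move down to (7,4)
Step 8: at (7,4) — EXIT via bottom edge, pos 4
Path length (cell visits): 7

Answer: 7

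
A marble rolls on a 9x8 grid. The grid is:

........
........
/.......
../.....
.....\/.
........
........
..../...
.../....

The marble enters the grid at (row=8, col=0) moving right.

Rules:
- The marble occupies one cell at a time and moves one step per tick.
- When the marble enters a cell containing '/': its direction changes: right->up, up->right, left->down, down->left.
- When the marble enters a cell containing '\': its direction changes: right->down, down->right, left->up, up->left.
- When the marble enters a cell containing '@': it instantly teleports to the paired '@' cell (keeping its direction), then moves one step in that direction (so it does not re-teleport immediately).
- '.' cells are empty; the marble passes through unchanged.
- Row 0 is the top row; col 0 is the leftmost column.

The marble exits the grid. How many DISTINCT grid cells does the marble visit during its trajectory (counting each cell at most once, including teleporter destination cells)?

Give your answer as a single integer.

Step 1: enter (8,0), '.' pass, move right to (8,1)
Step 2: enter (8,1), '.' pass, move right to (8,2)
Step 3: enter (8,2), '.' pass, move right to (8,3)
Step 4: enter (8,3), '/' deflects right->up, move up to (7,3)
Step 5: enter (7,3), '.' pass, move up to (6,3)
Step 6: enter (6,3), '.' pass, move up to (5,3)
Step 7: enter (5,3), '.' pass, move up to (4,3)
Step 8: enter (4,3), '.' pass, move up to (3,3)
Step 9: enter (3,3), '.' pass, move up to (2,3)
Step 10: enter (2,3), '.' pass, move up to (1,3)
Step 11: enter (1,3), '.' pass, move up to (0,3)
Step 12: enter (0,3), '.' pass, move up to (-1,3)
Step 13: at (-1,3) — EXIT via top edge, pos 3
Distinct cells visited: 12 (path length 12)

Answer: 12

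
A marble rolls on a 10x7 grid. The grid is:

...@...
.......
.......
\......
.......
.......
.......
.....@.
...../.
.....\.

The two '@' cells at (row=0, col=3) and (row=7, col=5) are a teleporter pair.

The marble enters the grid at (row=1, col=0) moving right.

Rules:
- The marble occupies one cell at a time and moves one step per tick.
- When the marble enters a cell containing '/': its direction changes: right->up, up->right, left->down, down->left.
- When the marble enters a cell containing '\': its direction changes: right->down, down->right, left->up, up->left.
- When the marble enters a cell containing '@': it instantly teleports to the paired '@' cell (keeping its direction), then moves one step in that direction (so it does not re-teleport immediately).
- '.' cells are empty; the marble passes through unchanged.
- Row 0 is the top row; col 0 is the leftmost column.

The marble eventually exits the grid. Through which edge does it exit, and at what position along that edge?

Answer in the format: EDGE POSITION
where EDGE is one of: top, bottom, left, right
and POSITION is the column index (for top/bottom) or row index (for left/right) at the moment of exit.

Step 1: enter (1,0), '.' pass, move right to (1,1)
Step 2: enter (1,1), '.' pass, move right to (1,2)
Step 3: enter (1,2), '.' pass, move right to (1,3)
Step 4: enter (1,3), '.' pass, move right to (1,4)
Step 5: enter (1,4), '.' pass, move right to (1,5)
Step 6: enter (1,5), '.' pass, move right to (1,6)
Step 7: enter (1,6), '.' pass, move right to (1,7)
Step 8: at (1,7) — EXIT via right edge, pos 1

Answer: right 1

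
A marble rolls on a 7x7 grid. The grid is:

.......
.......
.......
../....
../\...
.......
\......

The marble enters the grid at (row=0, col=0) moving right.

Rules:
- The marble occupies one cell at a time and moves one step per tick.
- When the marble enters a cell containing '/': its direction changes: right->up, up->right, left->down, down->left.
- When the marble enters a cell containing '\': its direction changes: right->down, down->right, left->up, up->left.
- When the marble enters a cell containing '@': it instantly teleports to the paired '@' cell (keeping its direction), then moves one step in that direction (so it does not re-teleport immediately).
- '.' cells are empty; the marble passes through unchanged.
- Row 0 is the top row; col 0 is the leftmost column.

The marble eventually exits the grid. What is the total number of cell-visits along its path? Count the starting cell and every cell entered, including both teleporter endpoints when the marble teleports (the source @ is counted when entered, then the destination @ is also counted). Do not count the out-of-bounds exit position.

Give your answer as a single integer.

Step 1: enter (0,0), '.' pass, move right to (0,1)
Step 2: enter (0,1), '.' pass, move right to (0,2)
Step 3: enter (0,2), '.' pass, move right to (0,3)
Step 4: enter (0,3), '.' pass, move right to (0,4)
Step 5: enter (0,4), '.' pass, move right to (0,5)
Step 6: enter (0,5), '.' pass, move right to (0,6)
Step 7: enter (0,6), '.' pass, move right to (0,7)
Step 8: at (0,7) — EXIT via right edge, pos 0
Path length (cell visits): 7

Answer: 7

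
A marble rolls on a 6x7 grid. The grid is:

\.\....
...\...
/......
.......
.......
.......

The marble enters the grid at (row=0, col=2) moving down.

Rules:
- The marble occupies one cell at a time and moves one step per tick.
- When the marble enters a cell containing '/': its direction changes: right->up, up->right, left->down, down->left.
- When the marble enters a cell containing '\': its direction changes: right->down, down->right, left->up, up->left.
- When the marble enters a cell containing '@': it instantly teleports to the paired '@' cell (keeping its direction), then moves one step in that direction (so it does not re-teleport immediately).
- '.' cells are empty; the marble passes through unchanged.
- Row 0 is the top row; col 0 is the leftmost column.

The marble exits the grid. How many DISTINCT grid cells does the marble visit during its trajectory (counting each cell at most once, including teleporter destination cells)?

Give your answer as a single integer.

Answer: 5

Derivation:
Step 1: enter (0,2), '\' deflects down->right, move right to (0,3)
Step 2: enter (0,3), '.' pass, move right to (0,4)
Step 3: enter (0,4), '.' pass, move right to (0,5)
Step 4: enter (0,5), '.' pass, move right to (0,6)
Step 5: enter (0,6), '.' pass, move right to (0,7)
Step 6: at (0,7) — EXIT via right edge, pos 0
Distinct cells visited: 5 (path length 5)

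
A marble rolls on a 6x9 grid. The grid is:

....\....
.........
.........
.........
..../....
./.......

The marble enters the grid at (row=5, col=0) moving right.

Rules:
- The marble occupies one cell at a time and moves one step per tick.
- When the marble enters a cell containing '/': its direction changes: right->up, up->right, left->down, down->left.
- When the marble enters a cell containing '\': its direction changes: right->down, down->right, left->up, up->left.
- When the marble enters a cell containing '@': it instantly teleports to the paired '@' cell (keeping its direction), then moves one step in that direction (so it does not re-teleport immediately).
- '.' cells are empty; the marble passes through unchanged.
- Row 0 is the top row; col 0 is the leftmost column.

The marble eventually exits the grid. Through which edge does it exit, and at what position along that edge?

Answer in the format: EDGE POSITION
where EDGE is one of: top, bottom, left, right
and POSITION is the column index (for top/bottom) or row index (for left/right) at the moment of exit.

Answer: top 1

Derivation:
Step 1: enter (5,0), '.' pass, move right to (5,1)
Step 2: enter (5,1), '/' deflects right->up, move up to (4,1)
Step 3: enter (4,1), '.' pass, move up to (3,1)
Step 4: enter (3,1), '.' pass, move up to (2,1)
Step 5: enter (2,1), '.' pass, move up to (1,1)
Step 6: enter (1,1), '.' pass, move up to (0,1)
Step 7: enter (0,1), '.' pass, move up to (-1,1)
Step 8: at (-1,1) — EXIT via top edge, pos 1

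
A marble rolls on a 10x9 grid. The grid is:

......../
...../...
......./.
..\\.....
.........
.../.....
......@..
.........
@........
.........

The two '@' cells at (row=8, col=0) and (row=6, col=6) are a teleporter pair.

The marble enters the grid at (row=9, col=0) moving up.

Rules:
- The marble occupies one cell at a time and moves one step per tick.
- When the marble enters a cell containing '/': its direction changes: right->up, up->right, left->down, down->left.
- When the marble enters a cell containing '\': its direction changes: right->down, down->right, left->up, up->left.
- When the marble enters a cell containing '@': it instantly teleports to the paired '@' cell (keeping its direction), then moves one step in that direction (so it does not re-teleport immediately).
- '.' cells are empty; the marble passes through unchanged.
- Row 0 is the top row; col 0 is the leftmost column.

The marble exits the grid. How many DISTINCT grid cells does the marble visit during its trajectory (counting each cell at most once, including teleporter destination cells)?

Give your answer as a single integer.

Answer: 9

Derivation:
Step 1: enter (9,0), '.' pass, move up to (8,0)
Step 2: enter (8,0), '@' teleport (8,0)->(6,6), also enter (6,6), move up to (5,6)
Step 3: enter (5,6), '.' pass, move up to (4,6)
Step 4: enter (4,6), '.' pass, move up to (3,6)
Step 5: enter (3,6), '.' pass, move up to (2,6)
Step 6: enter (2,6), '.' pass, move up to (1,6)
Step 7: enter (1,6), '.' pass, move up to (0,6)
Step 8: enter (0,6), '.' pass, move up to (-1,6)
Step 9: at (-1,6) — EXIT via top edge, pos 6
Distinct cells visited: 9 (path length 9)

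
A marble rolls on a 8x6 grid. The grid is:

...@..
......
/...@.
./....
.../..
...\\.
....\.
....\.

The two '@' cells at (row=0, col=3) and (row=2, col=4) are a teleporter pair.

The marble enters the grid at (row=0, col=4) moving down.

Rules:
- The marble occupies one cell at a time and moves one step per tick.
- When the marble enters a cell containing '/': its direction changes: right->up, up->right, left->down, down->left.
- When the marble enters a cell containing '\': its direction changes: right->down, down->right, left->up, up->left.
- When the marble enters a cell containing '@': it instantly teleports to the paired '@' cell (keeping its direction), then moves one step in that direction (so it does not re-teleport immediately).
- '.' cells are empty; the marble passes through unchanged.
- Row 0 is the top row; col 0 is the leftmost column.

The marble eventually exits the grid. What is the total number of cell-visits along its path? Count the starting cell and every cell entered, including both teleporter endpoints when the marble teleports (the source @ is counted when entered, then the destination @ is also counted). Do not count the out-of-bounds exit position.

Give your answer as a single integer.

Answer: 11

Derivation:
Step 1: enter (0,4), '.' pass, move down to (1,4)
Step 2: enter (1,4), '.' pass, move down to (2,4)
Step 3: enter (2,4), '@' teleport (2,4)->(0,3), also enter (0,3), move down to (1,3)
Step 4: enter (1,3), '.' pass, move down to (2,3)
Step 5: enter (2,3), '.' pass, move down to (3,3)
Step 6: enter (3,3), '.' pass, move down to (4,3)
Step 7: enter (4,3), '/' deflects down->left, move left to (4,2)
Step 8: enter (4,2), '.' pass, move left to (4,1)
Step 9: enter (4,1), '.' pass, move left to (4,0)
Step 10: enter (4,0), '.' pass, move left to (4,-1)
Step 11: at (4,-1) — EXIT via left edge, pos 4
Path length (cell visits): 11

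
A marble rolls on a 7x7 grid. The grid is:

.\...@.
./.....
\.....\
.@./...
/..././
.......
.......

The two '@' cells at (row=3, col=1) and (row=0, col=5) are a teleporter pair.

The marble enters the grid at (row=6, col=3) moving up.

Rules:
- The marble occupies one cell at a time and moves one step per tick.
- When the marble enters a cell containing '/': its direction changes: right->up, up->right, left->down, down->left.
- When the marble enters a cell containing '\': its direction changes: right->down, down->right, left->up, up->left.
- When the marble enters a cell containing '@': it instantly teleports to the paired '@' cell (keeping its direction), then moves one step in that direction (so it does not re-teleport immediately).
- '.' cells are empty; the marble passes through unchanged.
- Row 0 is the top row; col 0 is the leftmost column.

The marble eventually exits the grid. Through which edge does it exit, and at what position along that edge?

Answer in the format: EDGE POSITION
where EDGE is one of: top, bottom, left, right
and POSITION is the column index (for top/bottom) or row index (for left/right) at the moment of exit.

Step 1: enter (6,3), '.' pass, move up to (5,3)
Step 2: enter (5,3), '.' pass, move up to (4,3)
Step 3: enter (4,3), '.' pass, move up to (3,3)
Step 4: enter (3,3), '/' deflects up->right, move right to (3,4)
Step 5: enter (3,4), '.' pass, move right to (3,5)
Step 6: enter (3,5), '.' pass, move right to (3,6)
Step 7: enter (3,6), '.' pass, move right to (3,7)
Step 8: at (3,7) — EXIT via right edge, pos 3

Answer: right 3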